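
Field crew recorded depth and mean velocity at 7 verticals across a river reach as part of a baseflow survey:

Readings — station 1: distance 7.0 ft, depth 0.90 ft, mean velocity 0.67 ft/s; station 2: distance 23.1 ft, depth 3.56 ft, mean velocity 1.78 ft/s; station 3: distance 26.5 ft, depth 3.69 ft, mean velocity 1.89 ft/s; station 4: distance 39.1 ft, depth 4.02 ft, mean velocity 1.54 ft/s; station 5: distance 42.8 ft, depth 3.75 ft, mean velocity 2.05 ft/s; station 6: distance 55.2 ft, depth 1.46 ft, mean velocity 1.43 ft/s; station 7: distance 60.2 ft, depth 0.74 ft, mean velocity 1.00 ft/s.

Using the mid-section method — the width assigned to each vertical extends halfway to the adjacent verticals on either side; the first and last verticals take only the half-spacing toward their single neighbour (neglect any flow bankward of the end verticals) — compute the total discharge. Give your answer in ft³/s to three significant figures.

w_1 = (23.1 − 7.0)/2 = 8.05 ft; q_1 = 0.67 × 0.90 × 8.05 = 4.854 ft³/s
w_2 = (26.5 − 7.0)/2 = 9.75 ft; q_2 = 1.78 × 3.56 × 9.75 = 61.78 ft³/s
w_3 = (39.1 − 23.1)/2 = 8 ft; q_3 = 1.89 × 3.69 × 8 = 55.79 ft³/s
w_4 = (42.8 − 26.5)/2 = 8.15 ft; q_4 = 1.54 × 4.02 × 8.15 = 50.46 ft³/s
w_5 = (55.2 − 39.1)/2 = 8.05 ft; q_5 = 2.05 × 3.75 × 8.05 = 61.88 ft³/s
w_6 = (60.2 − 42.8)/2 = 8.7 ft; q_6 = 1.43 × 1.46 × 8.7 = 18.16 ft³/s
w_7 = (60.2 − 55.2)/2 = 2.5 ft; q_7 = 1.00 × 0.74 × 2.5 = 1.850 ft³/s
Q = Σ qᵢ = 254.8 ft³/s

255 ft³/s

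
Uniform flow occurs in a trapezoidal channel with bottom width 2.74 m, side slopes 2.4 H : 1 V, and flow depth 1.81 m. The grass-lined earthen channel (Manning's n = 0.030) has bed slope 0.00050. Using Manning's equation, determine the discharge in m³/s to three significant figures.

9.91 m³/s

A = (b + z·y)·y = (2.74 + 2.4×1.81)×1.81 = 12.82 m²
P = b + 2y√(1+z²) = 2.74 + 2×1.81×√(1+2.4²) = 12.15 m
R = A/P = 12.82/12.15 = 1.055 m
Q = (1/n)·A·R^(2/3)·S^(1/2) = (1/0.030) × 12.82 × 1.055^(2/3) × 0.00050^(1/2) = 9.905 m³/s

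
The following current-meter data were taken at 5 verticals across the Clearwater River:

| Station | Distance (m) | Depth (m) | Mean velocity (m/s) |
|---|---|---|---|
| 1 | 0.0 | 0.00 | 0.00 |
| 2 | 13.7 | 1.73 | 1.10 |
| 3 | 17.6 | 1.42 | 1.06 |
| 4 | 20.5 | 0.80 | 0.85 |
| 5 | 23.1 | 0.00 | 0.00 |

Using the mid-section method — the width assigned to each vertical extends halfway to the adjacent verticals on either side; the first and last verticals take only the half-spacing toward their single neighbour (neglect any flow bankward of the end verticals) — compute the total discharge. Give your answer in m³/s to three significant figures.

23.7 m³/s

w_2 = (17.6 − 0.0)/2 = 8.8 m; q_2 = 1.10 × 1.73 × 8.8 = 16.75 m³/s
w_3 = (20.5 − 13.7)/2 = 3.4 m; q_3 = 1.06 × 1.42 × 3.4 = 5.118 m³/s
w_4 = (23.1 − 17.6)/2 = 2.75 m; q_4 = 0.85 × 0.80 × 2.75 = 1.870 m³/s
Stations 1, 5 contribute zero (depth or velocity is 0).
Q = Σ qᵢ = 23.73 m³/s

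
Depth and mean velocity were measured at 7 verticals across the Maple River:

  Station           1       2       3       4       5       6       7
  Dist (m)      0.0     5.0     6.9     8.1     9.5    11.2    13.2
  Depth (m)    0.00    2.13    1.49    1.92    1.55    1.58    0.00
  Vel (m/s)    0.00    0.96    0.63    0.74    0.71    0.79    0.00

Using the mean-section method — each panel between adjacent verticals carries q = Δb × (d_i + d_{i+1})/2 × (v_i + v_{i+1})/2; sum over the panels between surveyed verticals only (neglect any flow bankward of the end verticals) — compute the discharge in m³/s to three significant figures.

11.1 m³/s

Panel 1-2: Δb = 5 m, d̄ = (0.00+2.13)/2 = 1.065, v̄ = (0.00+0.96)/2 = 0.48 → q = 5×1.065×0.48 = 2.556 m³/s
Panel 2-3: Δb = 1.9 m, d̄ = (2.13+1.49)/2 = 1.81, v̄ = (0.96+0.63)/2 = 0.795 → q = 1.9×1.81×0.795 = 2.734 m³/s
Panel 3-4: Δb = 1.2 m, d̄ = (1.49+1.92)/2 = 1.705, v̄ = (0.63+0.74)/2 = 0.685 → q = 1.2×1.705×0.685 = 1.402 m³/s
Panel 4-5: Δb = 1.4 m, d̄ = (1.92+1.55)/2 = 1.735, v̄ = (0.74+0.71)/2 = 0.725 → q = 1.4×1.735×0.725 = 1.761 m³/s
Panel 5-6: Δb = 1.7 m, d̄ = (1.55+1.58)/2 = 1.565, v̄ = (0.71+0.79)/2 = 0.75 → q = 1.7×1.565×0.75 = 1.995 m³/s
Panel 6-7: Δb = 2 m, d̄ = (1.58+0.00)/2 = 0.79, v̄ = (0.79+0.00)/2 = 0.395 → q = 2×0.79×0.395 = 0.6241 m³/s
Q = Σ q = 11.07 m³/s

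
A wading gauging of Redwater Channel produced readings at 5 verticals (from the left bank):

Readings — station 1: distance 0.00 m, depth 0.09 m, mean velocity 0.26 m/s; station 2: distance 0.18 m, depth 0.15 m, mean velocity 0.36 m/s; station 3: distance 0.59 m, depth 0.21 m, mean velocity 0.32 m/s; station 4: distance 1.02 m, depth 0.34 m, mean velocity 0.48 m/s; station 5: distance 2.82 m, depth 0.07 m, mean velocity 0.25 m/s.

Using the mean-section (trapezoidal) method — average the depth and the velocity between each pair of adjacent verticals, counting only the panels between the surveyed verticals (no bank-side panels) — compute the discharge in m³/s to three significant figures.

Panel 1-2: Δb = 0.18 m, d̄ = (0.09+0.15)/2 = 0.12, v̄ = (0.26+0.36)/2 = 0.31 → q = 0.18×0.12×0.31 = 0.006696 m³/s
Panel 2-3: Δb = 0.41 m, d̄ = (0.15+0.21)/2 = 0.18, v̄ = (0.36+0.32)/2 = 0.34 → q = 0.41×0.18×0.34 = 0.02509 m³/s
Panel 3-4: Δb = 0.43 m, d̄ = (0.21+0.34)/2 = 0.275, v̄ = (0.32+0.48)/2 = 0.4 → q = 0.43×0.275×0.4 = 0.04730 m³/s
Panel 4-5: Δb = 1.8 m, d̄ = (0.34+0.07)/2 = 0.205, v̄ = (0.48+0.25)/2 = 0.365 → q = 1.8×0.205×0.365 = 0.1347 m³/s
Q = Σ q = 0.2138 m³/s

0.214 m³/s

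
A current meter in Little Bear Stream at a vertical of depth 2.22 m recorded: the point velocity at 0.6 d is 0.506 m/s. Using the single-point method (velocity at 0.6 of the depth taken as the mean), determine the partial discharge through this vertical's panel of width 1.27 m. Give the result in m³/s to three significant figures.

1.43 m³/s

v̄ = v₀.₆ = 0.506 m/s
q = v̄ × d × w = 0.5060 × 2.22 × 1.27 = 1.427 m³/s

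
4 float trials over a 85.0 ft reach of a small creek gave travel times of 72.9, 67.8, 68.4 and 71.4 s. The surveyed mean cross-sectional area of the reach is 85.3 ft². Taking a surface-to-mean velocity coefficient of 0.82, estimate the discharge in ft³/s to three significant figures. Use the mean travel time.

t̄ = (72.9 + 67.8 + 68.4 + 71.4) / 4 = 70.125 s
v_surface = L / t̄ = 85.0 / 70.125 = 1.212 ft/s
v_mean = 0.82 × 1.212 = 0.9939 ft/s
Q = A × v_mean = 85.3 × 0.9939 = 84.78 ft³/s

84.8 ft³/s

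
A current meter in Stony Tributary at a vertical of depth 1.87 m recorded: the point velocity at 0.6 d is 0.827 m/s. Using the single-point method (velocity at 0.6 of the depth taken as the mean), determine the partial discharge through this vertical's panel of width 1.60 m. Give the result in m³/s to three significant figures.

v̄ = v₀.₆ = 0.827 m/s
q = v̄ × d × w = 0.8270 × 1.87 × 1.60 = 2.474 m³/s

2.47 m³/s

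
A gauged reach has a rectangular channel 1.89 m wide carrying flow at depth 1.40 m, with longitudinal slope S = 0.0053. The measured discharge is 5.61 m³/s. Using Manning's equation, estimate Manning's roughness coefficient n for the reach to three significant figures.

A = b·y = 1.89 × 1.40 = 2.646 m²
P = b + 2y = 1.89 + 2×1.40 = 4.690 m
R = A/P = 2.646/4.690 = 0.5642 m
n = (1/Q)·A·R^(2/3)·S^(1/2) = (1/5.61) × 2.646 × 0.6828 × 0.07280 = 0.02344

0.0234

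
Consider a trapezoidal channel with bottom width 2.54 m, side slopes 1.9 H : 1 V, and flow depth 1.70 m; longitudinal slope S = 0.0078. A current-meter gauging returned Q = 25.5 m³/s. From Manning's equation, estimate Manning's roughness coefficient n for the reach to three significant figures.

0.0339

A = (b + z·y)·y = (2.54 + 1.9×1.70)×1.70 = 9.809 m²
P = b + 2y√(1+z²) = 2.54 + 2×1.70×√(1+1.9²) = 9.840 m
R = A/P = 9.809/9.840 = 0.9968 m
n = (1/Q)·A·R^(2/3)·S^(1/2) = (1/25.5) × 9.809 × 0.9979 × 0.08832 = 0.03390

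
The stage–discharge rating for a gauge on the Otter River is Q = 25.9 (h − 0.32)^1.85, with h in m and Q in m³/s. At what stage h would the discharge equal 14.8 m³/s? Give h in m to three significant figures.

1.06 m

h − h₀ = (Q/C)^(1/b) = (14.8/25.9)^(1/1.85) = 0.7390 m
h = 0.32 + 0.7390 = 1.059 m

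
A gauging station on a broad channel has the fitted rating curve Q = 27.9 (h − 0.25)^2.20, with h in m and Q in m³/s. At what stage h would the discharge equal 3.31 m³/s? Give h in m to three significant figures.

0.629 m

h − h₀ = (Q/C)^(1/b) = (3.31/27.9)^(1/2.20) = 0.3795 m
h = 0.25 + 0.3795 = 0.6295 m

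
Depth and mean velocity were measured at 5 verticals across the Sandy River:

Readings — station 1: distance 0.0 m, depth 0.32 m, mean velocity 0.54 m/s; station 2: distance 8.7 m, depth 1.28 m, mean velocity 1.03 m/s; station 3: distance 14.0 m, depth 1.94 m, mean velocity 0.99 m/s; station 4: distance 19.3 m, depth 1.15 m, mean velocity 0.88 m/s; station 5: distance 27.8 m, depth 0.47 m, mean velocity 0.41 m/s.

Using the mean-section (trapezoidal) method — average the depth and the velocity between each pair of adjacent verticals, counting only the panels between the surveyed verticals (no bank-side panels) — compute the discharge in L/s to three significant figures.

Panel 1-2: Δb = 8.7 m, d̄ = (0.32+1.28)/2 = 0.8, v̄ = (0.54+1.03)/2 = 0.785 → q = 8.7×0.8×0.785 = 5.464 m³/s
Panel 2-3: Δb = 5.3 m, d̄ = (1.28+1.94)/2 = 1.61, v̄ = (1.03+0.99)/2 = 1.01 → q = 5.3×1.61×1.01 = 8.618 m³/s
Panel 3-4: Δb = 5.3 m, d̄ = (1.94+1.15)/2 = 1.545, v̄ = (0.99+0.88)/2 = 0.935 → q = 5.3×1.545×0.935 = 7.656 m³/s
Panel 4-5: Δb = 8.5 m, d̄ = (1.15+0.47)/2 = 0.81, v̄ = (0.88+0.41)/2 = 0.645 → q = 8.5×0.81×0.645 = 4.441 m³/s
Q = Σ q = 26.18 m³/s
= 26.18 × 1000 = 26180 L/s

26200 L/s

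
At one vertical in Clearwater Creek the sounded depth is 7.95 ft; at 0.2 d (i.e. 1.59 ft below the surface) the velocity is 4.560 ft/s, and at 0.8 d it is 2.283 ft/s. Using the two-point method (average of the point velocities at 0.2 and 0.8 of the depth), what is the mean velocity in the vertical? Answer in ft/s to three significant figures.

v̄ = (4.560 + 2.283) / 2 = 3.422 ft/s

3.42 ft/s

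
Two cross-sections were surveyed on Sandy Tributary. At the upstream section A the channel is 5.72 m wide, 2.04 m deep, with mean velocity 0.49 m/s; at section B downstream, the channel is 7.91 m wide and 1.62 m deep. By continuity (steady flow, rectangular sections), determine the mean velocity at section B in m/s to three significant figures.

Q = A₁V₁ = (5.72×2.04) × 0.49 = 5.718 m³/s
A₂ = 7.91 × 1.62 = 12.81 m²
V₂ = Q/A₂ = 5.718/12.81 = 0.4462 m/s

0.446 m/s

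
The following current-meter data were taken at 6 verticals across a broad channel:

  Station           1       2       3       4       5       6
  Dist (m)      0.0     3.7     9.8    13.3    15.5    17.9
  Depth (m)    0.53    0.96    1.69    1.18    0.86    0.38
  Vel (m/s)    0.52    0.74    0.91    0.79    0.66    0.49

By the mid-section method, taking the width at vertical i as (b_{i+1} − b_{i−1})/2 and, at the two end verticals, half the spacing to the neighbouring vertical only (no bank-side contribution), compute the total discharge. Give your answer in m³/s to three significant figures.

w_1 = (3.7 − 0.0)/2 = 1.85 m; q_1 = 0.52 × 0.53 × 1.85 = 0.5099 m³/s
w_2 = (9.8 − 0.0)/2 = 4.9 m; q_2 = 0.74 × 0.96 × 4.9 = 3.481 m³/s
w_3 = (13.3 − 3.7)/2 = 4.8 m; q_3 = 0.91 × 1.69 × 4.8 = 7.382 m³/s
w_4 = (15.5 − 9.8)/2 = 2.85 m; q_4 = 0.79 × 1.18 × 2.85 = 2.657 m³/s
w_5 = (17.9 − 13.3)/2 = 2.3 m; q_5 = 0.66 × 0.86 × 2.3 = 1.305 m³/s
w_6 = (17.9 − 15.5)/2 = 1.2 m; q_6 = 0.49 × 0.38 × 1.2 = 0.2234 m³/s
Q = Σ qᵢ = 15.56 m³/s

15.6 m³/s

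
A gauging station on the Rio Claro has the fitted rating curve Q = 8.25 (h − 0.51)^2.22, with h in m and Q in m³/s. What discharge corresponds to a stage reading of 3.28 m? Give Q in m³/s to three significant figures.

79.2 m³/s

Q = 8.25 × (3.28 − 0.51)^2.22 = 8.25 × 2.77^2.22 = 79.21 m³/s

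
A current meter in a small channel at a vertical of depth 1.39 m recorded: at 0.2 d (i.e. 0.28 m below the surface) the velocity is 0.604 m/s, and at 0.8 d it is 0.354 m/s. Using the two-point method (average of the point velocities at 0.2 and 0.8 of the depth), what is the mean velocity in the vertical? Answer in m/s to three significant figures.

v̄ = (0.604 + 0.354) / 2 = 0.4790 m/s

0.479 m/s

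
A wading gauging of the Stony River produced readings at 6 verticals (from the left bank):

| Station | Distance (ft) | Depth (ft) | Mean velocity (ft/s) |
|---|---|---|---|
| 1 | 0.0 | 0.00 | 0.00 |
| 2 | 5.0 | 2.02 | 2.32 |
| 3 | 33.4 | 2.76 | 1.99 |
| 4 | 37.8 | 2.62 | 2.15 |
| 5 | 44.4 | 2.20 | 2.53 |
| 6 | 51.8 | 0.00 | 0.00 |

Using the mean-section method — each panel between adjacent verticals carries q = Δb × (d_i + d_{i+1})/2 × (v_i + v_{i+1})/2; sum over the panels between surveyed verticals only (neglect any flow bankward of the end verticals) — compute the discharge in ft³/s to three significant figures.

224 ft³/s

Panel 1-2: Δb = 5 ft, d̄ = (0.00+2.02)/2 = 1.01, v̄ = (0.00+2.32)/2 = 1.16 → q = 5×1.01×1.16 = 5.858 ft³/s
Panel 2-3: Δb = 28.4 ft, d̄ = (2.02+2.76)/2 = 2.39, v̄ = (2.32+1.99)/2 = 2.155 → q = 28.4×2.39×2.155 = 146.3 ft³/s
Panel 3-4: Δb = 4.4 ft, d̄ = (2.76+2.62)/2 = 2.69, v̄ = (1.99+2.15)/2 = 2.07 → q = 4.4×2.69×2.07 = 24.50 ft³/s
Panel 4-5: Δb = 6.6 ft, d̄ = (2.62+2.20)/2 = 2.41, v̄ = (2.15+2.53)/2 = 2.34 → q = 6.6×2.41×2.34 = 37.22 ft³/s
Panel 5-6: Δb = 7.4 ft, d̄ = (2.20+0.00)/2 = 1.1, v̄ = (2.53+0.00)/2 = 1.265 → q = 7.4×1.1×1.265 = 10.30 ft³/s
Q = Σ q = 224.1 ft³/s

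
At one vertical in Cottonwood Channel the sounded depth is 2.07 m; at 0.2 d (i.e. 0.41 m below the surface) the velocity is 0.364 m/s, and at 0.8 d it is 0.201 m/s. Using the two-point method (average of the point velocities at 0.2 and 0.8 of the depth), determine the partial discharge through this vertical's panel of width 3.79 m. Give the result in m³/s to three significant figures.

2.22 m³/s

v̄ = (0.364 + 0.201) / 2 = 0.2825 m/s
q = v̄ × d × w = 0.2825 × 2.07 × 3.79 = 2.216 m³/s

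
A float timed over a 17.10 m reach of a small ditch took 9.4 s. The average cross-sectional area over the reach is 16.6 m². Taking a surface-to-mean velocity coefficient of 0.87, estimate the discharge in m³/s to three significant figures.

26.3 m³/s

v_surface = L / t̄ = 17.10 / 9.4 = 1.819 m/s
v_mean = 0.87 × 1.819 = 1.583 m/s
Q = A × v_mean = 16.6 × 1.583 = 26.27 m³/s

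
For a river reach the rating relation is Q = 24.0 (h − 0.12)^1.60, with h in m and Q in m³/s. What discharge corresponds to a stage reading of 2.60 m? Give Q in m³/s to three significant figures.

Q = 24.0 × (2.60 − 0.12)^1.60 = 24.0 × 2.48^1.60 = 102.6 m³/s

103 m³/s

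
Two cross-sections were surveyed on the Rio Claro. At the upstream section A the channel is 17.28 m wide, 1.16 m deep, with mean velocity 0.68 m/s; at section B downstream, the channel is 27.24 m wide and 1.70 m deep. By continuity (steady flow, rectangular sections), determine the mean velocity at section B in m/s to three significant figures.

0.294 m/s

Q = A₁V₁ = (17.28×1.16) × 0.68 = 13.63 m³/s
A₂ = 27.24 × 1.70 = 46.31 m²
V₂ = Q/A₂ = 13.63/46.31 = 0.2943 m/s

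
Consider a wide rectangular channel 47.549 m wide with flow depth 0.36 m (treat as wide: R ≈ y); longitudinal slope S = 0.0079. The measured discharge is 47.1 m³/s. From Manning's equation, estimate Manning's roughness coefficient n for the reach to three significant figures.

0.0163

A = b·y = 47.549 × 0.36 = 17.12 m²
Wide channel: R ≈ y = 0.36 m
n = (1/Q)·A·R^(2/3)·S^(1/2) = (1/47.1) × 17.12 × 0.5061 × 0.08888 = 0.01635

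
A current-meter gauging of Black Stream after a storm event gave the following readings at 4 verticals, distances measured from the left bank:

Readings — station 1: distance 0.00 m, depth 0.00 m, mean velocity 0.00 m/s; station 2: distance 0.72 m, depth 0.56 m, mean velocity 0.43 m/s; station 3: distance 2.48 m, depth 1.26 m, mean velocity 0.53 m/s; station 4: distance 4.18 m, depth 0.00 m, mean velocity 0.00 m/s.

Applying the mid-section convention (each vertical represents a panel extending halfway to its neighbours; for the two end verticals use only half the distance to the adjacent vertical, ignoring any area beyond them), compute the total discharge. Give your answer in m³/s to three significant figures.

1.45 m³/s

w_2 = (2.48 − 0.00)/2 = 1.24 m; q_2 = 0.43 × 0.56 × 1.24 = 0.2986 m³/s
w_3 = (4.18 − 0.72)/2 = 1.73 m; q_3 = 0.53 × 1.26 × 1.73 = 1.155 m³/s
Stations 1, 4 contribute zero (depth or velocity is 0).
Q = Σ qᵢ = 1.454 m³/s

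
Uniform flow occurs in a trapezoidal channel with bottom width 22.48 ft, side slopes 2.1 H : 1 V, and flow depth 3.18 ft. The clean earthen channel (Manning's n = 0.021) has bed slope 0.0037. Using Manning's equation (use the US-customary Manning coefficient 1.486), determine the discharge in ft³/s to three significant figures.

733 ft³/s

A = (b + z·y)·y = (22.48 + 2.1×3.18)×3.18 = 92.72 ft²
P = b + 2y√(1+z²) = 22.48 + 2×3.18×√(1+2.1²) = 37.27 ft
R = A/P = 92.72/37.27 = 2.488 ft
Q = (1.486/n)·A·R^(2/3)·S^(1/2) = (1.486/0.021) × 92.72 × 2.488^(2/3) × 0.0037^(1/2) = 732.7 ft³/s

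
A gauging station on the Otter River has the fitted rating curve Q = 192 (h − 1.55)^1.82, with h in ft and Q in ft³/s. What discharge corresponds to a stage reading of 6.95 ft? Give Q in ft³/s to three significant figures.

4130 ft³/s

Q = 192 × (6.95 − 1.55)^1.82 = 192 × 5.4^1.82 = 4133 ft³/s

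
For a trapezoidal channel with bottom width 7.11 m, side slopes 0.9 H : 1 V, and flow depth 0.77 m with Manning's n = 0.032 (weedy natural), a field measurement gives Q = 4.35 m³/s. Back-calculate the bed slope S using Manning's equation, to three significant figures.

A = (b + z·y)·y = (7.11 + 0.9×0.77)×0.77 = 6.008 m²
P = b + 2y√(1+z²) = 7.11 + 2×0.77×√(1+0.9²) = 9.182 m
R = A/P = 6.008/9.182 = 0.6544 m
S = (Q·n / (1·A·R^(2/3)))² = (4.35×0.032 / (1×6.008×0.7537))² = 0.0009448

0.000945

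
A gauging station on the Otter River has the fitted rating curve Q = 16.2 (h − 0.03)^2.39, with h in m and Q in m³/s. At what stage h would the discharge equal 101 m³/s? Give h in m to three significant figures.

h − h₀ = (Q/C)^(1/b) = (101/16.2)^(1/2.39) = 2.151 m
h = 0.03 + 2.151 = 2.181 m

2.18 m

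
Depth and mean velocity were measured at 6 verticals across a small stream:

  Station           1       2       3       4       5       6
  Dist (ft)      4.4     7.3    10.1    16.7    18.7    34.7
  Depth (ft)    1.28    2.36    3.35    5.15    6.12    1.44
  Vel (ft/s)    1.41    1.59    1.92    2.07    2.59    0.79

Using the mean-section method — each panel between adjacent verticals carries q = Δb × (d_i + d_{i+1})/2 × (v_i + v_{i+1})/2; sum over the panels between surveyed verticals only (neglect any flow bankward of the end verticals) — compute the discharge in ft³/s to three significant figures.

Panel 1-2: Δb = 2.9 ft, d̄ = (1.28+2.36)/2 = 1.82, v̄ = (1.41+1.59)/2 = 1.5 → q = 2.9×1.82×1.5 = 7.917 ft³/s
Panel 2-3: Δb = 2.8 ft, d̄ = (2.36+3.35)/2 = 2.855, v̄ = (1.59+1.92)/2 = 1.755 → q = 2.8×2.855×1.755 = 14.03 ft³/s
Panel 3-4: Δb = 6.6 ft, d̄ = (3.35+5.15)/2 = 4.25, v̄ = (1.92+2.07)/2 = 1.995 → q = 6.6×4.25×1.995 = 55.96 ft³/s
Panel 4-5: Δb = 2 ft, d̄ = (5.15+6.12)/2 = 5.635, v̄ = (2.07+2.59)/2 = 2.33 → q = 2×5.635×2.33 = 26.26 ft³/s
Panel 5-6: Δb = 16 ft, d̄ = (6.12+1.44)/2 = 3.78, v̄ = (2.59+0.79)/2 = 1.69 → q = 16×3.78×1.69 = 102.2 ft³/s
Q = Σ q = 206.4 ft³/s

206 ft³/s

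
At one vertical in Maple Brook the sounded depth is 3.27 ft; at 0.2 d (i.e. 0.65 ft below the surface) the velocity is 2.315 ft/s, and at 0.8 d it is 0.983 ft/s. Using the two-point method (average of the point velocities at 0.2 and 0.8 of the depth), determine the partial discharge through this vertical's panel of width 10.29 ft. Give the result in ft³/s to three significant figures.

55.5 ft³/s

v̄ = (2.315 + 0.983) / 2 = 1.649 ft/s
q = v̄ × d × w = 1.649 × 3.27 × 10.29 = 55.49 ft³/s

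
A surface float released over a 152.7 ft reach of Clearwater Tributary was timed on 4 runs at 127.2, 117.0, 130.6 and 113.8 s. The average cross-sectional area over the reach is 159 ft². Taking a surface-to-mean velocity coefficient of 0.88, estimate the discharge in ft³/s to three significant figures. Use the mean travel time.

t̄ = (127.2 + 117.0 + 130.6 + 113.8) / 4 = 122.15 s
v_surface = L / t̄ = 152.7 / 122.15 = 1.250 ft/s
v_mean = 0.88 × 1.250 = 1.100 ft/s
Q = A × v_mean = 159 × 1.100 = 174.9 ft³/s

175 ft³/s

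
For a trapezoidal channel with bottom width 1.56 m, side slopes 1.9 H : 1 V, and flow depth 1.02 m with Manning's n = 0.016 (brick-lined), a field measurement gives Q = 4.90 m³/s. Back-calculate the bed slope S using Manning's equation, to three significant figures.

0.000953

A = (b + z·y)·y = (1.56 + 1.9×1.02)×1.02 = 3.568 m²
P = b + 2y√(1+z²) = 1.56 + 2×1.02×√(1+1.9²) = 5.940 m
R = A/P = 3.568/5.940 = 0.6007 m
S = (Q·n / (1·A·R^(2/3)))² = (4.90×0.016 / (1×3.568×0.7119))² = 0.0009527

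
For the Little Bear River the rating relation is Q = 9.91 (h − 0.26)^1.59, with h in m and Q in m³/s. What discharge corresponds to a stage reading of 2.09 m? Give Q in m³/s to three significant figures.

25.9 m³/s

Q = 9.91 × (2.09 − 0.26)^1.59 = 9.91 × 1.83^1.59 = 25.90 m³/s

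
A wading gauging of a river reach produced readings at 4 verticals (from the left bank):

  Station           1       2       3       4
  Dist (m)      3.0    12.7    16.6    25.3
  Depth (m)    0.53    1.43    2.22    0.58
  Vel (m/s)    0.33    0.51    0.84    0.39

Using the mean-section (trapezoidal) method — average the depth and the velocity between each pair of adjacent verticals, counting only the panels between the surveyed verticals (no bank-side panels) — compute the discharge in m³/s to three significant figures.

Panel 1-2: Δb = 9.7 m, d̄ = (0.53+1.43)/2 = 0.98, v̄ = (0.33+0.51)/2 = 0.42 → q = 9.7×0.98×0.42 = 3.993 m³/s
Panel 2-3: Δb = 3.9 m, d̄ = (1.43+2.22)/2 = 1.825, v̄ = (0.51+0.84)/2 = 0.675 → q = 3.9×1.825×0.675 = 4.804 m³/s
Panel 3-4: Δb = 8.7 m, d̄ = (2.22+0.58)/2 = 1.4, v̄ = (0.84+0.39)/2 = 0.615 → q = 8.7×1.4×0.615 = 7.491 m³/s
Q = Σ q = 16.29 m³/s

16.3 m³/s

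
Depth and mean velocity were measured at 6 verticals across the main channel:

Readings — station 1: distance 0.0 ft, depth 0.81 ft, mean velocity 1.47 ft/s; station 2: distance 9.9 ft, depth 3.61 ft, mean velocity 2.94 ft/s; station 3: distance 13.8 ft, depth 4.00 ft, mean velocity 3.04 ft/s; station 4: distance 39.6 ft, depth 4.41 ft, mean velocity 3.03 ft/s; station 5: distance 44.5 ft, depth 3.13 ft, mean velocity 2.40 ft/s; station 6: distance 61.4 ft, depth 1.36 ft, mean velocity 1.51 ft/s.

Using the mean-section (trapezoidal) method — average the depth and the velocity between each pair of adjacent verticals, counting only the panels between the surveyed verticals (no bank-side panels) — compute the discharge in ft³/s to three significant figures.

546 ft³/s

Panel 1-2: Δb = 9.9 ft, d̄ = (0.81+3.61)/2 = 2.21, v̄ = (1.47+2.94)/2 = 2.205 → q = 9.9×2.21×2.205 = 48.24 ft³/s
Panel 2-3: Δb = 3.9 ft, d̄ = (3.61+4.00)/2 = 3.805, v̄ = (2.94+3.04)/2 = 2.99 → q = 3.9×3.805×2.99 = 44.37 ft³/s
Panel 3-4: Δb = 25.8 ft, d̄ = (4.00+4.41)/2 = 4.205, v̄ = (3.04+3.03)/2 = 3.035 → q = 25.8×4.205×3.035 = 329.3 ft³/s
Panel 4-5: Δb = 4.9 ft, d̄ = (4.41+3.13)/2 = 3.77, v̄ = (3.03+2.40)/2 = 2.715 → q = 4.9×3.77×2.715 = 50.15 ft³/s
Panel 5-6: Δb = 16.9 ft, d̄ = (3.13+1.36)/2 = 2.245, v̄ = (2.40+1.51)/2 = 1.955 → q = 16.9×2.245×1.955 = 74.17 ft³/s
Q = Σ q = 546.2 ft³/s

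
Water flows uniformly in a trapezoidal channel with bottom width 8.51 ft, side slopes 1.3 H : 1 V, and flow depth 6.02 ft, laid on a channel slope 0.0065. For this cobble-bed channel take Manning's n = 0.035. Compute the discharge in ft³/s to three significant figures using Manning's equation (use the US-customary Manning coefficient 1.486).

773 ft³/s

A = (b + z·y)·y = (8.51 + 1.3×6.02)×6.02 = 98.34 ft²
P = b + 2y√(1+z²) = 8.51 + 2×6.02×√(1+1.3²) = 28.26 ft
R = A/P = 98.34/28.26 = 3.480 ft
Q = (1.486/n)·A·R^(2/3)·S^(1/2) = (1.486/0.035) × 98.34 × 3.480^(2/3) × 0.0065^(1/2) = 773.1 ft³/s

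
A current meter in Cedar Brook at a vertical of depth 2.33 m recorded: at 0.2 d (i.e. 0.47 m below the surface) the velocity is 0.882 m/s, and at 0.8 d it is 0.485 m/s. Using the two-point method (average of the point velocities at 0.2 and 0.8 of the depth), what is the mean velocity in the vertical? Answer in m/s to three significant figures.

v̄ = (0.882 + 0.485) / 2 = 0.6835 m/s

0.684 m/s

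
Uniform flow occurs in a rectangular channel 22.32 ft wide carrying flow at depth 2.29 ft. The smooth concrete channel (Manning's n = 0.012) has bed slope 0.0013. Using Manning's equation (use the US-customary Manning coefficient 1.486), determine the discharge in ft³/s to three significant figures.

350 ft³/s

A = b·y = 22.32 × 2.29 = 51.11 ft²
P = b + 2y = 22.32 + 2×2.29 = 26.90 ft
R = A/P = 51.11/26.90 = 1.900 ft
Q = (1.486/n)·A·R^(2/3)·S^(1/2) = (1.486/0.012) × 51.11 × 1.900^(2/3) × 0.0013^(1/2) = 350.1 ft³/s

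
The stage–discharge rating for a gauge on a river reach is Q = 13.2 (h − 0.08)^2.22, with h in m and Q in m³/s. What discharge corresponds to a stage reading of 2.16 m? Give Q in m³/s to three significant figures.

67.1 m³/s

Q = 13.2 × (2.16 − 0.08)^2.22 = 13.2 × 2.08^2.22 = 67.09 m³/s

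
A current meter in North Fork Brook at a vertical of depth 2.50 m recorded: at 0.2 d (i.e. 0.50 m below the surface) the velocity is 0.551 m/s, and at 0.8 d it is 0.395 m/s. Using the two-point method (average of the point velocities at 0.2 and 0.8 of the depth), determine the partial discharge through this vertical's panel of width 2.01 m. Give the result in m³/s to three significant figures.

2.38 m³/s

v̄ = (0.551 + 0.395) / 2 = 0.4730 m/s
q = v̄ × d × w = 0.4730 × 2.50 × 2.01 = 2.377 m³/s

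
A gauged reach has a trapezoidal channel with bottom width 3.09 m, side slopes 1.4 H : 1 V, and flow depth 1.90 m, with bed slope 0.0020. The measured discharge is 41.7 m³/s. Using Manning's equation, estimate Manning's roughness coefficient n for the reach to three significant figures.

0.0127

A = (b + z·y)·y = (3.09 + 1.4×1.90)×1.90 = 10.93 m²
P = b + 2y√(1+z²) = 3.09 + 2×1.90×√(1+1.4²) = 9.628 m
R = A/P = 10.93/9.628 = 1.135 m
n = (1/Q)·A·R^(2/3)·S^(1/2) = (1/41.7) × 10.93 × 1.088 × 0.04472 = 0.01275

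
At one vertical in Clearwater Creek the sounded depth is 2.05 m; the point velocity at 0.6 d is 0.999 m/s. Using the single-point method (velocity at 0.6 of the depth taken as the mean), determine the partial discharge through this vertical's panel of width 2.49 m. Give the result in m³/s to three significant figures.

v̄ = v₀.₆ = 0.999 m/s
q = v̄ × d × w = 0.9990 × 2.05 × 2.49 = 5.099 m³/s

5.10 m³/s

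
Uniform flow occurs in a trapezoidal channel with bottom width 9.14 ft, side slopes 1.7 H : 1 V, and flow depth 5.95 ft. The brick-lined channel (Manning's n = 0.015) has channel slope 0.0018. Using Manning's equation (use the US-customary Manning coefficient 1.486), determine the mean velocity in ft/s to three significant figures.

A = (b + z·y)·y = (9.14 + 1.7×5.95)×5.95 = 114.6 ft²
P = b + 2y√(1+z²) = 9.14 + 2×5.95×√(1+1.7²) = 32.61 ft
R = A/P = 114.6/32.61 = 3.513 ft
Q = (1.486/n)·A·R^(2/3)·S^(1/2) = (1.486/0.015) × 114.6 × 3.513^(2/3) × 0.0018^(1/2) = 1113 ft³/s
V = Q/A = 1113/114.6 = 9.713 ft/s

9.71 ft/s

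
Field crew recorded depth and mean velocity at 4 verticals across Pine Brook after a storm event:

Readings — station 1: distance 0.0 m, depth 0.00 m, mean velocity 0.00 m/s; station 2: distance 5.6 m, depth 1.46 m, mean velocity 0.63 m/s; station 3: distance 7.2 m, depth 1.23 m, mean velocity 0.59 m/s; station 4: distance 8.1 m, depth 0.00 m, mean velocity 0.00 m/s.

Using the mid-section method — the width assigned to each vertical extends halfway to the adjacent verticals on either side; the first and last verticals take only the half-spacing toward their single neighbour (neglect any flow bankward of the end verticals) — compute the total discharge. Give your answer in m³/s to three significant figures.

4.22 m³/s

w_2 = (7.2 − 0.0)/2 = 3.6 m; q_2 = 0.63 × 1.46 × 3.6 = 3.311 m³/s
w_3 = (8.1 − 5.6)/2 = 1.25 m; q_3 = 0.59 × 1.23 × 1.25 = 0.9071 m³/s
Stations 1, 4 contribute zero (depth or velocity is 0).
Q = Σ qᵢ = 4.218 m³/s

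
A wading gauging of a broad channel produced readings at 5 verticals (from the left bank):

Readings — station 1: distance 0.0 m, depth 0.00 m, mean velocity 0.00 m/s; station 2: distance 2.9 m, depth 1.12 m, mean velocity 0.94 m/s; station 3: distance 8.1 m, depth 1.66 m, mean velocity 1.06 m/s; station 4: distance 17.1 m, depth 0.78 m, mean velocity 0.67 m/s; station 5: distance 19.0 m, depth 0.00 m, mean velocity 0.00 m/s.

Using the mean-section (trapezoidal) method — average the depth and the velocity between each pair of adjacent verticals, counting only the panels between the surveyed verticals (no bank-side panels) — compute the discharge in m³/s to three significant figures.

Panel 1-2: Δb = 2.9 m, d̄ = (0.00+1.12)/2 = 0.56, v̄ = (0.00+0.94)/2 = 0.47 → q = 2.9×0.56×0.47 = 0.7633 m³/s
Panel 2-3: Δb = 5.2 m, d̄ = (1.12+1.66)/2 = 1.39, v̄ = (0.94+1.06)/2 = 1 → q = 5.2×1.39×1 = 7.228 m³/s
Panel 3-4: Δb = 9 m, d̄ = (1.66+0.78)/2 = 1.22, v̄ = (1.06+0.67)/2 = 0.865 → q = 9×1.22×0.865 = 9.498 m³/s
Panel 4-5: Δb = 1.9 m, d̄ = (0.78+0.00)/2 = 0.39, v̄ = (0.67+0.00)/2 = 0.335 → q = 1.9×0.39×0.335 = 0.2482 m³/s
Q = Σ q = 17.74 m³/s

17.7 m³/s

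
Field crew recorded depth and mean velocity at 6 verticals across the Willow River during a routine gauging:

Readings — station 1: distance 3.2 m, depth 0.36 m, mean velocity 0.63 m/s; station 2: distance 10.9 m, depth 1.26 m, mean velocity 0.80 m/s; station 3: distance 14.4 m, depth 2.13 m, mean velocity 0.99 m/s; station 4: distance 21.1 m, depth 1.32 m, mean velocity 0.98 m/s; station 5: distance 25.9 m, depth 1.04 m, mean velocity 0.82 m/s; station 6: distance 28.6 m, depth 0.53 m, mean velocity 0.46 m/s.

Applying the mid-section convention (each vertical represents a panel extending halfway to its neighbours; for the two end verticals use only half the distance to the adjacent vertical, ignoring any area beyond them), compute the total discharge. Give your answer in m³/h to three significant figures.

102000 m³/h

w_1 = (10.9 − 3.2)/2 = 3.85 m; q_1 = 0.63 × 0.36 × 3.85 = 0.8732 m³/s
w_2 = (14.4 − 3.2)/2 = 5.6 m; q_2 = 0.80 × 1.26 × 5.6 = 5.645 m³/s
w_3 = (21.1 − 10.9)/2 = 5.1 m; q_3 = 0.99 × 2.13 × 5.1 = 10.75 m³/s
w_4 = (25.9 − 14.4)/2 = 5.75 m; q_4 = 0.98 × 1.32 × 5.75 = 7.438 m³/s
w_5 = (28.6 − 21.1)/2 = 3.75 m; q_5 = 0.82 × 1.04 × 3.75 = 3.198 m³/s
w_6 = (28.6 − 25.9)/2 = 1.35 m; q_6 = 0.46 × 0.53 × 1.35 = 0.3291 m³/s
Q = Σ qᵢ = 28.24 m³/s
= 28.24 × 3600 = 101700 m³/h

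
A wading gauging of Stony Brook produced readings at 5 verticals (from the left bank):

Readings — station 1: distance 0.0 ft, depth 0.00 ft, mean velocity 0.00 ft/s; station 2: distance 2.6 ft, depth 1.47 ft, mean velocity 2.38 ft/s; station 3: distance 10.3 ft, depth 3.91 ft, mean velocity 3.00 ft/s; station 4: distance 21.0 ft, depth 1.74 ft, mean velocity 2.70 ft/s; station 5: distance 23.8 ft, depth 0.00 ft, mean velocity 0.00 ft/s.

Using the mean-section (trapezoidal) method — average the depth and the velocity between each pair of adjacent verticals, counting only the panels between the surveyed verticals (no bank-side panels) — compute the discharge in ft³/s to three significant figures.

147 ft³/s

Panel 1-2: Δb = 2.6 ft, d̄ = (0.00+1.47)/2 = 0.735, v̄ = (0.00+2.38)/2 = 1.19 → q = 2.6×0.735×1.19 = 2.274 ft³/s
Panel 2-3: Δb = 7.7 ft, d̄ = (1.47+3.91)/2 = 2.69, v̄ = (2.38+3.00)/2 = 2.69 → q = 7.7×2.69×2.69 = 55.72 ft³/s
Panel 3-4: Δb = 10.7 ft, d̄ = (3.91+1.74)/2 = 2.825, v̄ = (3.00+2.70)/2 = 2.85 → q = 10.7×2.825×2.85 = 86.15 ft³/s
Panel 4-5: Δb = 2.8 ft, d̄ = (1.74+0.00)/2 = 0.87, v̄ = (2.70+0.00)/2 = 1.35 → q = 2.8×0.87×1.35 = 3.289 ft³/s
Q = Σ q = 147.4 ft³/s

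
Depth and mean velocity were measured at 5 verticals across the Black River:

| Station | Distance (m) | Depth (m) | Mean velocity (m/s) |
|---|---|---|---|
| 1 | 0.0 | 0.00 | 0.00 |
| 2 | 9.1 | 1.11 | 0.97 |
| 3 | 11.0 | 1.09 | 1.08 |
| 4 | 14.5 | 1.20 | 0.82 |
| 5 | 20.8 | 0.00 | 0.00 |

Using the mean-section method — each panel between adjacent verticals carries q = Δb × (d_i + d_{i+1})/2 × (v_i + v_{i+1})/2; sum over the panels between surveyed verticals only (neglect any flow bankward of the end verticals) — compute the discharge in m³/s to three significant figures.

9.95 m³/s

Panel 1-2: Δb = 9.1 m, d̄ = (0.00+1.11)/2 = 0.555, v̄ = (0.00+0.97)/2 = 0.485 → q = 9.1×0.555×0.485 = 2.449 m³/s
Panel 2-3: Δb = 1.9 m, d̄ = (1.11+1.09)/2 = 1.1, v̄ = (0.97+1.08)/2 = 1.025 → q = 1.9×1.1×1.025 = 2.142 m³/s
Panel 3-4: Δb = 3.5 m, d̄ = (1.09+1.20)/2 = 1.145, v̄ = (1.08+0.82)/2 = 0.95 → q = 3.5×1.145×0.95 = 3.807 m³/s
Panel 4-5: Δb = 6.3 m, d̄ = (1.20+0.00)/2 = 0.6, v̄ = (0.82+0.00)/2 = 0.41 → q = 6.3×0.6×0.41 = 1.550 m³/s
Q = Σ q = 9.949 m³/s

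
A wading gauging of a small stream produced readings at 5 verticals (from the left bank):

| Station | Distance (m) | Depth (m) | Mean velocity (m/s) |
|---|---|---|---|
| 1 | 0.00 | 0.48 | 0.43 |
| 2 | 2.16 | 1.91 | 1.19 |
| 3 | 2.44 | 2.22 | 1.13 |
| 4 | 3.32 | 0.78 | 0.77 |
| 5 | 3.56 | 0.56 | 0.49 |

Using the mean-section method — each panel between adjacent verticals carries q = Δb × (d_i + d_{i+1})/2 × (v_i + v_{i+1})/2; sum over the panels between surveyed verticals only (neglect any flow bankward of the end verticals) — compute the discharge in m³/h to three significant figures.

Panel 1-2: Δb = 2.16 m, d̄ = (0.48+1.91)/2 = 1.195, v̄ = (0.43+1.19)/2 = 0.81 → q = 2.16×1.195×0.81 = 2.091 m³/s
Panel 2-3: Δb = 0.28 m, d̄ = (1.91+2.22)/2 = 2.065, v̄ = (1.19+1.13)/2 = 1.16 → q = 0.28×2.065×1.16 = 0.6707 m³/s
Panel 3-4: Δb = 0.88 m, d̄ = (2.22+0.78)/2 = 1.5, v̄ = (1.13+0.77)/2 = 0.95 → q = 0.88×1.5×0.95 = 1.254 m³/s
Panel 4-5: Δb = 0.24 m, d̄ = (0.78+0.56)/2 = 0.67, v̄ = (0.77+0.49)/2 = 0.63 → q = 0.24×0.67×0.63 = 0.1013 m³/s
Q = Σ q = 4.117 m³/s
= 4.117 × 3600 = 14820 m³/h

14800 m³/h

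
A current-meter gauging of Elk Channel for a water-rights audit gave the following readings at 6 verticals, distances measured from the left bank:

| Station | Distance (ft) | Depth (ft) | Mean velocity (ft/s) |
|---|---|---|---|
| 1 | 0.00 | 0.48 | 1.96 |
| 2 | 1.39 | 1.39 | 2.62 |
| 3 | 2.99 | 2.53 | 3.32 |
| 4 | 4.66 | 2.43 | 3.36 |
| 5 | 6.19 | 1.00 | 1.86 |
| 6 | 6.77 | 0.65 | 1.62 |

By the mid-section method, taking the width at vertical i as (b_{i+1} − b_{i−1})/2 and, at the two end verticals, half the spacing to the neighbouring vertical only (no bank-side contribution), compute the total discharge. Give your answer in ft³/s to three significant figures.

35.2 ft³/s

w_1 = (1.39 − 0.00)/2 = 0.695 ft; q_1 = 1.96 × 0.48 × 0.695 = 0.6539 ft³/s
w_2 = (2.99 − 0.00)/2 = 1.495 ft; q_2 = 2.62 × 1.39 × 1.495 = 5.444 ft³/s
w_3 = (4.66 − 1.39)/2 = 1.635 ft; q_3 = 3.32 × 2.53 × 1.635 = 13.73 ft³/s
w_4 = (6.19 − 2.99)/2 = 1.6 ft; q_4 = 3.36 × 2.43 × 1.6 = 13.06 ft³/s
w_5 = (6.77 − 4.66)/2 = 1.055 ft; q_5 = 1.86 × 1.00 × 1.055 = 1.962 ft³/s
w_6 = (6.77 − 6.19)/2 = 0.29 ft; q_6 = 1.62 × 0.65 × 0.29 = 0.3054 ft³/s
Q = Σ qᵢ = 35.16 ft³/s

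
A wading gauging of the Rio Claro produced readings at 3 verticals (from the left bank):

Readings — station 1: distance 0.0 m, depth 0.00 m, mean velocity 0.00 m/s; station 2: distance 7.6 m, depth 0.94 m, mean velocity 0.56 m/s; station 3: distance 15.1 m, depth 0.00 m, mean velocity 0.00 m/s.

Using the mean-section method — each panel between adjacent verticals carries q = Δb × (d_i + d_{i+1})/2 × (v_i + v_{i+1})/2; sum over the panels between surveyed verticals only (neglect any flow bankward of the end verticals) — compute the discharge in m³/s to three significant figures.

1.99 m³/s

Panel 1-2: Δb = 7.6 m, d̄ = (0.00+0.94)/2 = 0.47, v̄ = (0.00+0.56)/2 = 0.28 → q = 7.6×0.47×0.28 = 1.000 m³/s
Panel 2-3: Δb = 7.5 m, d̄ = (0.94+0.00)/2 = 0.47, v̄ = (0.56+0.00)/2 = 0.28 → q = 7.5×0.47×0.28 = 0.9870 m³/s
Q = Σ q = 1.987 m³/s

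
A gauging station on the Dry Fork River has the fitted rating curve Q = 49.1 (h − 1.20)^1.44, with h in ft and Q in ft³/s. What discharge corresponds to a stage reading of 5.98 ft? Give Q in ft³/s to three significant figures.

Q = 49.1 × (5.98 − 1.20)^1.44 = 49.1 × 4.78^1.44 = 467.2 ft³/s

467 ft³/s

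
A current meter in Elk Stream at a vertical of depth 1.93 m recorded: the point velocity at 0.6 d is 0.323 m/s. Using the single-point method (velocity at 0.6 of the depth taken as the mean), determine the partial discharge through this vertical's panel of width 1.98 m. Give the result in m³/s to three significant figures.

v̄ = v₀.₆ = 0.323 m/s
q = v̄ × d × w = 0.3230 × 1.93 × 1.98 = 1.234 m³/s

1.23 m³/s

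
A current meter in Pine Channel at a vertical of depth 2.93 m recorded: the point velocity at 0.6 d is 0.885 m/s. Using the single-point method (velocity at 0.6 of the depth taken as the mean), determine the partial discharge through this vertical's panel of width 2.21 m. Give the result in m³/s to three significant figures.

5.73 m³/s

v̄ = v₀.₆ = 0.885 m/s
q = v̄ × d × w = 0.8850 × 2.93 × 2.21 = 5.731 m³/s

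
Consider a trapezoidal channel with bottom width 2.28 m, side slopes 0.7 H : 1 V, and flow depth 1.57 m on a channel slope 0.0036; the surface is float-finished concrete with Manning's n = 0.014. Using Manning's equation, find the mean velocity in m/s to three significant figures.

3.90 m/s

A = (b + z·y)·y = (2.28 + 0.7×1.57)×1.57 = 5.305 m²
P = b + 2y√(1+z²) = 2.28 + 2×1.57×√(1+0.7²) = 6.113 m
R = A/P = 5.305/6.113 = 0.8678 m
Q = (1/n)·A·R^(2/3)·S^(1/2) = (1/0.014) × 5.305 × 0.8678^(2/3) × 0.0036^(1/2) = 20.69 m³/s
V = Q/A = 20.69/5.305 = 3.899 m/s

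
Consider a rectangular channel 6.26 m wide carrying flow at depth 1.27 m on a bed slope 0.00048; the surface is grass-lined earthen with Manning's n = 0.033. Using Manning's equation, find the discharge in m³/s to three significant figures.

A = b·y = 6.26 × 1.27 = 7.950 m²
P = b + 2y = 6.26 + 2×1.27 = 8.800 m
R = A/P = 7.950/8.800 = 0.9034 m
Q = (1/n)·A·R^(2/3)·S^(1/2) = (1/0.033) × 7.950 × 0.9034^(2/3) × 0.00048^(1/2) = 4.933 m³/s

4.93 m³/s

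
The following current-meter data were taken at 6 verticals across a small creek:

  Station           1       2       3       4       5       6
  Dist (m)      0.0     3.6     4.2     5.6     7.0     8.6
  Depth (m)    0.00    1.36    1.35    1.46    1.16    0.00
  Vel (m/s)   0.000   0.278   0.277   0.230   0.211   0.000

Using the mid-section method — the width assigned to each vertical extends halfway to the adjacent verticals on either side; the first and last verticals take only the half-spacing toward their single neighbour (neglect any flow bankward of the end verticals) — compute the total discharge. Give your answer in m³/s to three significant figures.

2.01 m³/s

w_2 = (4.2 − 0.0)/2 = 2.1 m; q_2 = 0.278 × 1.36 × 2.1 = 0.7940 m³/s
w_3 = (5.6 − 3.6)/2 = 1 m; q_3 = 0.277 × 1.35 × 1 = 0.3740 m³/s
w_4 = (7.0 − 4.2)/2 = 1.4 m; q_4 = 0.230 × 1.46 × 1.4 = 0.4701 m³/s
w_5 = (8.6 − 5.6)/2 = 1.5 m; q_5 = 0.211 × 1.16 × 1.5 = 0.3671 m³/s
Stations 1, 6 contribute zero (depth or velocity is 0).
Q = Σ qᵢ = 2.005 m³/s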